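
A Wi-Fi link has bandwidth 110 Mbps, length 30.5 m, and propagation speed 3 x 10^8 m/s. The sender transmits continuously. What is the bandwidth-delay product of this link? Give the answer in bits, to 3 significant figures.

11.2 bits

Propagation delay = 30.5 / 300000000 = 1.01667e-07 s.
BDP = R × t_prop = 110000000 × 1.01667e-07 = 11.1833 bits.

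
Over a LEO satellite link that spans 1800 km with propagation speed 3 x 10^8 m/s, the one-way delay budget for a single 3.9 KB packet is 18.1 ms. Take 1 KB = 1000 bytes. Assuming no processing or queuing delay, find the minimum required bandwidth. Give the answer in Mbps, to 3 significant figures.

2.58 Mbps

L = 31200 bits.
Propagation delay = 1800000 / 300000000 = 6 ms.
Transmission budget = 18.1 − 6 = 12.1 ms.
R ≥ L / t_tx = 31200 bits / 0.0121 s = 2.58 Mbps.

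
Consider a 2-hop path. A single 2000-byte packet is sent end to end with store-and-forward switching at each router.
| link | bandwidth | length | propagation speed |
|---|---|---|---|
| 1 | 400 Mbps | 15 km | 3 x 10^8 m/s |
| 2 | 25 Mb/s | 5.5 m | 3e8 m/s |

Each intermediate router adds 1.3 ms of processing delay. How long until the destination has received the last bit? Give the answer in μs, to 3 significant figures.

L = 2000 × 8 = 16000 bits.
Transmission delays (L/R per hop): 40, 640 μs; sum = 680 μs.
Propagation delays (d/s per hop): 50, 0.0183333 μs; sum = 50.0183 μs.
Processing at 1 router(s): 1 × 1.3 ms = 1300 μs.
End-to-end = 2030 μs.

2030 μs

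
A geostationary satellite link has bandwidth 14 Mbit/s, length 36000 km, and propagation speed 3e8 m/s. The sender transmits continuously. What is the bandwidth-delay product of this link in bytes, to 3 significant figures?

210000 bytes

Propagation delay = 36000000 / 300000000 = 0.12 s.
BDP = R × t_prop = 14000000 × 0.12 = 1680000 bits.
In bytes: 1680000/8 = 210000 bytes.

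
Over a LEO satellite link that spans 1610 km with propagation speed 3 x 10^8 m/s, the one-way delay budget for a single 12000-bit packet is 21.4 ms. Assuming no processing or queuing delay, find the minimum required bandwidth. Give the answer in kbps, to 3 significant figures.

Propagation delay = 1610000 / 300000000 = 5.36667 ms.
Transmission budget = 21.4 − 5.36667 = 16.0333 ms.
R ≥ L / t_tx = 12000 bits / 0.0160333 s = 748 kbps.

748 kbps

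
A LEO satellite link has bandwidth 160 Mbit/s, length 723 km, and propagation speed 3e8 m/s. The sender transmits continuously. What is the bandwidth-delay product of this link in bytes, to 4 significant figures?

48200 bytes

Propagation delay = 723000 / 300000000 = 0.00241 s.
BDP = R × t_prop = 160000000 × 0.00241 = 385600 bits.
In bytes: 385600/8 = 48200 bytes.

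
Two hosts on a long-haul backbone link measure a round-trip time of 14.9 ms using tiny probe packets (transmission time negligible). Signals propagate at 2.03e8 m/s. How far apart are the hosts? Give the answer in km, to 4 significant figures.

1512 km

One-way propagation = RTT/2 = 7.45 ms.
d = s × t = 2.03e+08 × 0.00745 = 1512 km.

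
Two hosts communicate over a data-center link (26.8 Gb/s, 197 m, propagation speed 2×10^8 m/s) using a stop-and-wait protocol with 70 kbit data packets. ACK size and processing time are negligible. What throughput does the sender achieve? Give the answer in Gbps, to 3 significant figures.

15.3 Gbps

t_tx = L/R = 70000/26800000000 = 2.61194e-06 s.
t_prop = 197/200000000 = 9.85e-07 s; RTT = 1.97e-06 s.
Cycle = t_tx + RTT = 4.58194e-06 s.
Throughput = L / cycle = 70000 / 4.58194e-06 = 15.3 Gbps.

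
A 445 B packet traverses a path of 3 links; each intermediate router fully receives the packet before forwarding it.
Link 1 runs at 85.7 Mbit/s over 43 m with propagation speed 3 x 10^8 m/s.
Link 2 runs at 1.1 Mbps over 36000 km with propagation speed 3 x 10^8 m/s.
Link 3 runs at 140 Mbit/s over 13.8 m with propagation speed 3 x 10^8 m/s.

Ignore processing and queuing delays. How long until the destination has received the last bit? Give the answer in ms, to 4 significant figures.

123.3 ms

L = 445 × 8 = 3560 bits.
Transmission delays (L/R per hop): 0.0415403, 3.23636, 0.0254286 ms; sum = 3.30333 ms.
Propagation delays (d/s per hop): 0.000143333, 120, 4.6e-05 ms; sum = 120 ms.
End-to-end = 123.3 ms.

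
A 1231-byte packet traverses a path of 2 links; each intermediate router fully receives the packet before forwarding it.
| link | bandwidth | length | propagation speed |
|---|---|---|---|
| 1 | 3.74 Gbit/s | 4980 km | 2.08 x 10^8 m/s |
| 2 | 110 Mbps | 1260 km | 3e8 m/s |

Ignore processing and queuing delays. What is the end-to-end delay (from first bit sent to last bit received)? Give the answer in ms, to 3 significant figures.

L = 1231 × 8 = 9848 bits.
Transmission delays (L/R per hop): 0.00263316, 0.0895273 ms; sum = 0.0921604 ms.
Propagation delays (d/s per hop): 23.9423, 4.2 ms; sum = 28.1423 ms.
End-to-end = 28.2 ms.

28.2 ms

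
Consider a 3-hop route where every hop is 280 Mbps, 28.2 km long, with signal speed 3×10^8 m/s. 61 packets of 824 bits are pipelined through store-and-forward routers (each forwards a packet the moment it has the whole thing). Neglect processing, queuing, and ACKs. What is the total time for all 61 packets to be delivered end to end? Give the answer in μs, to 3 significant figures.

Per-hop transmission t_tx = L/R = 824/280000000 = 2.94286 μs.
Per-hop propagation t_prop = 28200/300000000 = 94 μs.
Pipeline fill: first packet needs 3·t_tx to clear all hops; remaining 60 packets each add one t_tx.
Total = (3+61-1)·t_tx + 3·t_prop = 63·2.94286 + 3·94 = 467 μs.

467 μs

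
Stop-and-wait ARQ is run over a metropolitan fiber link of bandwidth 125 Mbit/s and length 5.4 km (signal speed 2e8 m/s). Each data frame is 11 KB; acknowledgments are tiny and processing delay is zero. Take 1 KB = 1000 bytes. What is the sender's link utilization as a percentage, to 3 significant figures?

t_tx = L/R = 88000/125000000 = 0.000704 s.
t_prop = 5400/200000000 = 2.7e-05 s; RTT = 5.4e-05 s.
Cycle = t_tx + RTT = 0.000758 s.
Utilization = t_tx / cycle = 0.000704/0.000758 = 92.9 %.

92.9 %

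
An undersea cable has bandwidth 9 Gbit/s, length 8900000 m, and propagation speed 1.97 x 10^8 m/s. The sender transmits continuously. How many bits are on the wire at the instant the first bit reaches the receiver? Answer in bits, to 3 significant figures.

Propagation delay = 8900000 / 197000000 = 0.0451777 s.
BDP = R × t_prop = 9000000000 × 0.0451777 = 406599000 bits.

407000000 bits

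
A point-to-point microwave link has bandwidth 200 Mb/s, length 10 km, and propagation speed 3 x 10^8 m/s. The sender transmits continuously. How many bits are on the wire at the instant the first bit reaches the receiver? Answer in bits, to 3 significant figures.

Propagation delay = 10000 / 300000000 = 3.33333e-05 s.
BDP = R × t_prop = 200000000 × 3.33333e-05 = 6666.67 bits.

6670 bits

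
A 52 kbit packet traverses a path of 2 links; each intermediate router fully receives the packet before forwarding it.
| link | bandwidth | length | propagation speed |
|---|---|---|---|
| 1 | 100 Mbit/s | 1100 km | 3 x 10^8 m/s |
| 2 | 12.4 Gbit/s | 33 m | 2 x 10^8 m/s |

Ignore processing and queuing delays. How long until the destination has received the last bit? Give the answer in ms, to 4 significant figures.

L = 52000 bits.
Transmission delays (L/R per hop): 0.52, 0.00419355 ms; sum = 0.524194 ms.
Propagation delays (d/s per hop): 3.66667, 0.000165 ms; sum = 3.66683 ms.
End-to-end = 4.191 ms.

4.191 ms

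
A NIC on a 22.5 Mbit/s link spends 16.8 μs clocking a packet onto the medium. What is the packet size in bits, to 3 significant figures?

L = R × t_tx = 22500000 b/s × 1.68e-05 s = 378 bits.

378 bits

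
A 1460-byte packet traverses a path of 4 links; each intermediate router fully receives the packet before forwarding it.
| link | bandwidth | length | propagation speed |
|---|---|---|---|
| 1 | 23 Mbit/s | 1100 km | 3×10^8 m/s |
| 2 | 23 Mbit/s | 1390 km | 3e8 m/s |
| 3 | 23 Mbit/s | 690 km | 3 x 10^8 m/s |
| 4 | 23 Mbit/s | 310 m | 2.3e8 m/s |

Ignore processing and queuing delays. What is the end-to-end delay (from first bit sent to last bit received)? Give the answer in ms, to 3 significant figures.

12.6 ms

L = 1460 × 8 = 11680 bits.
Transmission delay per hop = L/R = 11680/23000000 = 0.507826 ms; 4 hops → 2.0313 ms.
Propagation delays (d/s per hop): 3.66667, 4.63333, 2.3, 0.00134783 ms; sum = 10.6013 ms.
End-to-end = 12.6 ms.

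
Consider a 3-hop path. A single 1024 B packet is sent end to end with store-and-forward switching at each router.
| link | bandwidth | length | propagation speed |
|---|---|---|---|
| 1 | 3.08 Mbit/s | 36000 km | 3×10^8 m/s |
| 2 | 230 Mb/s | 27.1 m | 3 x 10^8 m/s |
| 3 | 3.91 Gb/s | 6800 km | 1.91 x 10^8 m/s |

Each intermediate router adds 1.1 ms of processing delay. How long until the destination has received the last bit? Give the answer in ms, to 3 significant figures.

160 ms

L = 1024 × 8 = 8192 bits.
Transmission delays (L/R per hop): 2.65974, 0.0356174, 0.00209514 ms; sum = 2.69745 ms.
Propagation delays (d/s per hop): 120, 9.03333e-05, 35.6021 ms; sum = 155.602 ms.
Processing at 2 router(s): 2 × 1.1 ms = 2.2 ms.
End-to-end = 160 ms.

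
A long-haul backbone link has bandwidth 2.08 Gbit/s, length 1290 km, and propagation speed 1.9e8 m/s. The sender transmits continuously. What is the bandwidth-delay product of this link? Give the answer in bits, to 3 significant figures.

Propagation delay = 1290000 / 190000000 = 0.00678947 s.
BDP = R × t_prop = 2080000000 × 0.00678947 = 14122100 bits.

14100000 bits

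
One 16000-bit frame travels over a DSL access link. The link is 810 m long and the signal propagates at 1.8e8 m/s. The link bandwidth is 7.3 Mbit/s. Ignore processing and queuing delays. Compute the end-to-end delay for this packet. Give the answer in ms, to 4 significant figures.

2.196 ms

Transmission delay = L/R = 16000 / 7300000 = 2.19178 ms.
Propagation delay = d/s = 810 m / 180000000 m/s = 0.0045 ms.
Total = 2.196 ms.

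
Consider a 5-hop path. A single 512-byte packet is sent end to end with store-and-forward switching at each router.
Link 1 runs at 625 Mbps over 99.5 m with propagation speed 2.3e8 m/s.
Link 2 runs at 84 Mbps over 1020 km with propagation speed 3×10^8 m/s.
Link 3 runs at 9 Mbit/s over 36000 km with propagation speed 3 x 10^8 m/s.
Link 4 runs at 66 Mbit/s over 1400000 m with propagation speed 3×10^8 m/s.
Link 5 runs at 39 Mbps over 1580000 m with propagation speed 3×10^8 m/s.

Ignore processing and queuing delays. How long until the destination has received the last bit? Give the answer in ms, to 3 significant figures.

L = 512 × 8 = 4096 bits.
Transmission delays (L/R per hop): 0.0065536, 0.0487619, 0.455111, 0.0620606, 0.105026 ms; sum = 0.677513 ms.
Propagation delays (d/s per hop): 0.000432609, 3.4, 120, 4.66667, 5.26667 ms; sum = 133.334 ms.
End-to-end = 134 ms.

134 ms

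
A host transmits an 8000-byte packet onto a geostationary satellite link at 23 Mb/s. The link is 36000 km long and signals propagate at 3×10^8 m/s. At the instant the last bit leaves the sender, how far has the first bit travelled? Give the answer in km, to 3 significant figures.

t_tx = L/R = 64000/23000000 = 0.00278261 s.
Distance = s × t_tx = 300000000 × 0.00278261 = 835 km.

835 km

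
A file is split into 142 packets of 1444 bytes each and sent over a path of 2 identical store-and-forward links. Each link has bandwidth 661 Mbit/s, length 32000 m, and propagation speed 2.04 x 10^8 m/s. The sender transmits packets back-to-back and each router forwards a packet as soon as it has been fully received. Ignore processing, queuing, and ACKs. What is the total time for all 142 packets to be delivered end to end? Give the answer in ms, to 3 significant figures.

2.81 ms

Per-hop transmission t_tx = L/R = 11552/661000000 = 0.0174766 ms.
Per-hop propagation t_prop = 32000/204000000 = 0.156863 ms.
Pipeline fill: first packet needs 2·t_tx to clear all hops; remaining 141 packets each add one t_tx.
Total = (2+142-1)·t_tx + 2·t_prop = 143·0.0174766 + 2·0.156863 = 2.81 ms.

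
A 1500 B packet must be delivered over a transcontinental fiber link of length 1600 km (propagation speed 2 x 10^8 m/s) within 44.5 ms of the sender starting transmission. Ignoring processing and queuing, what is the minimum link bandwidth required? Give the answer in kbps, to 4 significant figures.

328.8 kbps

L = 12000 bits.
Propagation delay = 1600000 / 200000000 = 8 ms.
Transmission budget = 44.5 − 8 = 36.5 ms.
R ≥ L / t_tx = 12000 bits / 0.0365 s = 328.8 kbps.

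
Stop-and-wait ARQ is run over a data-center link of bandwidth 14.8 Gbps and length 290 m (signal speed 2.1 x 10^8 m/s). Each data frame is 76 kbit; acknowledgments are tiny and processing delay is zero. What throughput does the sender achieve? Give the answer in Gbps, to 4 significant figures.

9.624 Gbps

t_tx = L/R = 76000/14800000000 = 5.13514e-06 s.
t_prop = 290/210000000 = 1.38095e-06 s; RTT = 2.7619e-06 s.
Cycle = t_tx + RTT = 7.89704e-06 s.
Throughput = L / cycle = 76000 / 7.89704e-06 = 9.624 Gbps.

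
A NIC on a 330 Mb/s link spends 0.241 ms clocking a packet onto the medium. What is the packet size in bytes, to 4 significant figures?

L = R × t_tx = 330000000 b/s × 0.000241 s = 79530 bits.
In bytes: 79530 / 8 = 9941 bytes.

9941 bytes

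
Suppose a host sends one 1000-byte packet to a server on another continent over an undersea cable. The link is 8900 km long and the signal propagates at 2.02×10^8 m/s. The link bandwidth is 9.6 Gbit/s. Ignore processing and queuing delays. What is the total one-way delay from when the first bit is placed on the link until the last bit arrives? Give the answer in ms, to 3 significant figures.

44.1 ms

L = 1000 × 8 = 8000 bits.
Transmission delay = L/R = 8000 / 9600000000 = 0.000833333 ms.
Propagation delay = d/s = 8900000 m / 202000000 m/s = 44.0594 ms.
Total = 44.1 ms.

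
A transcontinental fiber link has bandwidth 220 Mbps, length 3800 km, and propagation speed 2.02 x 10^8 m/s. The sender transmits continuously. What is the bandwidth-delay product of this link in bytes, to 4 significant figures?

Propagation delay = 3800000 / 202000000 = 0.0188119 s.
BDP = R × t_prop = 220000000 × 0.0188119 = 4138610 bits.
In bytes: 4138610/8 = 517300 bytes.

517300 bytes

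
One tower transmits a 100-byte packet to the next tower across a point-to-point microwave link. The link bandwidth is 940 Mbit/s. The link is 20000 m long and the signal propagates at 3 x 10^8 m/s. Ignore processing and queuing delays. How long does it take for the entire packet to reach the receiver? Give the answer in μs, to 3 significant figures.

67.5 μs

L = 100 × 8 = 800 bits.
Transmission delay = L/R = 800 / 940000000 = 0.851064 μs.
Propagation delay = d/s = 20000 m / 300000000 m/s = 66.6667 μs.
Total = 67.5 μs.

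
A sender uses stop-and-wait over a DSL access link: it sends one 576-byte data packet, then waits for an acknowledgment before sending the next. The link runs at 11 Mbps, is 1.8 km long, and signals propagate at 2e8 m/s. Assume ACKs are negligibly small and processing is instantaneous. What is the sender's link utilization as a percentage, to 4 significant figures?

t_tx = L/R = 4608/11000000 = 0.000418909 s.
t_prop = 1800/200000000 = 9e-06 s; RTT = 1.8e-05 s.
Cycle = t_tx + RTT = 0.000436909 s.
Utilization = t_tx / cycle = 0.000418909/0.000436909 = 95.88 %.

95.88 %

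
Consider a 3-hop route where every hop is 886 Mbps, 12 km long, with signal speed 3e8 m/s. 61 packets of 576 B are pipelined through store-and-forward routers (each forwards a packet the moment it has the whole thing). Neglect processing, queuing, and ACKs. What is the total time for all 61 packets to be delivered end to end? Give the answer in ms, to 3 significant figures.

Per-hop transmission t_tx = L/R = 4608/886000000 = 0.0052009 ms.
Per-hop propagation t_prop = 12000/300000000 = 0.04 ms.
Pipeline fill: first packet needs 3·t_tx to clear all hops; remaining 60 packets each add one t_tx.
Total = (3+61-1)·t_tx + 3·t_prop = 63·0.0052009 + 3·0.04 = 0.448 ms.

0.448 ms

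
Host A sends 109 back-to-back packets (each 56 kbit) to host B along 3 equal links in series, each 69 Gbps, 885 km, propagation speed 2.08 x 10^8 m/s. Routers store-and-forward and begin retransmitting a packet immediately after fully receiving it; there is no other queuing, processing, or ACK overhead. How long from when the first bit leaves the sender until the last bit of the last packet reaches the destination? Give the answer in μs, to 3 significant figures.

Per-hop transmission t_tx = L/R = 56000/69000000000 = 0.811594 μs.
Per-hop propagation t_prop = 885000/208000000 = 4254.81 μs.
Pipeline fill: first packet needs 3·t_tx to clear all hops; remaining 108 packets each add one t_tx.
Total = (3+109-1)·t_tx + 3·t_prop = 111·0.811594 + 3·4254.81 = 12900 μs.

12900 μs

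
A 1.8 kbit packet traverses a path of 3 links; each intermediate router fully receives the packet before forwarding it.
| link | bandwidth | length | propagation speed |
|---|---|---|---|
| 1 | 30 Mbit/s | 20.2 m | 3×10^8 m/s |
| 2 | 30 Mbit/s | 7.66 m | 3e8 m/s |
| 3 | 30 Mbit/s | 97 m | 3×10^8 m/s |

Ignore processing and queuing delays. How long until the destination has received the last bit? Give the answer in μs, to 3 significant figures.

180 μs

L = 1800 bits.
Transmission delay per hop = L/R = 1800/30000000 = 60 μs; 3 hops → 180 μs.
Propagation delays (d/s per hop): 0.0673333, 0.0255333, 0.323333 μs; sum = 0.4162 μs.
End-to-end = 180 μs.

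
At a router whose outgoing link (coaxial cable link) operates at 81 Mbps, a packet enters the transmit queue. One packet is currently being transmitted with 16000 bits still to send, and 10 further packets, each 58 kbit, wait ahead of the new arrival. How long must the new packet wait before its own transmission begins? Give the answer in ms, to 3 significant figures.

7.36 ms

Each queued packet: L/R = 58000/81000000 = 0.716049 ms.
10 queued → 7.16049 ms.
Plus remaining 16000 bits of current packet: 0.197531 ms.
Queuing delay = 7.36 ms.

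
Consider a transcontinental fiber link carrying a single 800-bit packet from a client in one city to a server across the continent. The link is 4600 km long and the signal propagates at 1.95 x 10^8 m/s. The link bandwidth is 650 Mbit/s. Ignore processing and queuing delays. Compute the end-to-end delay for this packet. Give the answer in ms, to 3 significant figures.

23.6 ms

Transmission delay = L/R = 800 / 650000000 = 0.00123077 ms.
Propagation delay = d/s = 4600000 m / 195000000 m/s = 23.5897 ms.
Total = 23.6 ms.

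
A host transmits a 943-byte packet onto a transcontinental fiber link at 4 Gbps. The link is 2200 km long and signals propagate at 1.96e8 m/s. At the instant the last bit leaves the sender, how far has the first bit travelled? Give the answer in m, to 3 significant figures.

370 m

t_tx = L/R = 7544/4000000000 = 1.886e-06 s.
Distance = s × t_tx = 196000000 × 1.886e-06 = 370 m.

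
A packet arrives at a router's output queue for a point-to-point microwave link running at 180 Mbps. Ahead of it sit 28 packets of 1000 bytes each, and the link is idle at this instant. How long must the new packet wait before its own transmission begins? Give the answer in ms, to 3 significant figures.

Each queued packet: L/R = 8000/180000000 = 0.0444444 ms.
28 queued → 1.24444 ms.
Queuing delay = 1.24 ms.

1.24 ms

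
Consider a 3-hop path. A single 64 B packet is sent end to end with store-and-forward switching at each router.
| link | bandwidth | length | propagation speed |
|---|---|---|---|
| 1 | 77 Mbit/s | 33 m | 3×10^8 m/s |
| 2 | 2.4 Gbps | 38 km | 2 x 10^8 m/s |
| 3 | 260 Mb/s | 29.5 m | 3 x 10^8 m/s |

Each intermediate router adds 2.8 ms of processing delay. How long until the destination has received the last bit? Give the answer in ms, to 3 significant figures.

L = 64 × 8 = 512 bits.
Transmission delays (L/R per hop): 0.00664935, 0.000213333, 0.00196923 ms; sum = 0.00883191 ms.
Propagation delays (d/s per hop): 0.00011, 0.19, 9.83333e-05 ms; sum = 0.190208 ms.
Processing at 2 router(s): 2 × 2.8 ms = 5.6 ms.
End-to-end = 5.80 ms.

5.80 ms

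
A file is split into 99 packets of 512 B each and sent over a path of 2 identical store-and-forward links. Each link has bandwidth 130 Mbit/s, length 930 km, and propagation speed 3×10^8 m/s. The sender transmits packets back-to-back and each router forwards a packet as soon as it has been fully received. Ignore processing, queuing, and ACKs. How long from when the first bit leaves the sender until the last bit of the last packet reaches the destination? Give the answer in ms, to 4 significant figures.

9.351 ms

Per-hop transmission t_tx = L/R = 4096/130000000 = 0.0315077 ms.
Per-hop propagation t_prop = 930000/300000000 = 3.1 ms.
Pipeline fill: first packet needs 2·t_tx to clear all hops; remaining 98 packets each add one t_tx.
Total = (2+99-1)·t_tx + 2·t_prop = 100·0.0315077 + 2·3.1 = 9.351 ms.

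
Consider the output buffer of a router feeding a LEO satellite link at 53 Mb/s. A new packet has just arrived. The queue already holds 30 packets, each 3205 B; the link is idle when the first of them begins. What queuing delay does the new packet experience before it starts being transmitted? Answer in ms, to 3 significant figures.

Each queued packet: L/R = 25640/53000000 = 0.483774 ms.
30 queued → 14.5132 ms.
Queuing delay = 14.5 ms.

14.5 ms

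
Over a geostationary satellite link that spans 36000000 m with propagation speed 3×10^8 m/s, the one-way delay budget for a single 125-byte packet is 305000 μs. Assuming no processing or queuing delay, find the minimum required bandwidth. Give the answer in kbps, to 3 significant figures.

5.41 kbps

L = 1000 bits.
Propagation delay = 36000000 / 300000000 = 120000 μs.
Transmission budget = 305000 − 120000 = 185000 μs.
R ≥ L / t_tx = 1000 bits / 0.185 s = 5.41 kbps.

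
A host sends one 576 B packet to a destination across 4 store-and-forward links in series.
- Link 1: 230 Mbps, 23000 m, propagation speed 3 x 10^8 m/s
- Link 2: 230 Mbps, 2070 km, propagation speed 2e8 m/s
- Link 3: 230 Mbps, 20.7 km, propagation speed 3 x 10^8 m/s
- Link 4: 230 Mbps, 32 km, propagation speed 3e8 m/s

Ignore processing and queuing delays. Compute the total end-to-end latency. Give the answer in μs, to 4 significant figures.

L = 576 × 8 = 4608 bits.
Transmission delay per hop = L/R = 4608/230000000 = 20.0348 μs; 4 hops → 80.1391 μs.
Propagation delays (d/s per hop): 76.6667, 10350, 69, 106.667 μs; sum = 10602.3 μs.
End-to-end = 10680 μs.

10680 μs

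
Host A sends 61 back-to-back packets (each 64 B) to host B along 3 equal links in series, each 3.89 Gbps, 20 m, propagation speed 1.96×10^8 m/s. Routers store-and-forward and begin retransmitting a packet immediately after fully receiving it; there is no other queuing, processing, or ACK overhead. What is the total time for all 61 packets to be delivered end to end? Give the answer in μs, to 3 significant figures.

Per-hop transmission t_tx = L/R = 512/3890000000 = 0.13162 μs.
Per-hop propagation t_prop = 20/196000000 = 0.102041 μs.
Pipeline fill: first packet needs 3·t_tx to clear all hops; remaining 60 packets each add one t_tx.
Total = (3+61-1)·t_tx + 3·t_prop = 63·0.13162 + 3·0.102041 = 8.60 μs.

8.60 μs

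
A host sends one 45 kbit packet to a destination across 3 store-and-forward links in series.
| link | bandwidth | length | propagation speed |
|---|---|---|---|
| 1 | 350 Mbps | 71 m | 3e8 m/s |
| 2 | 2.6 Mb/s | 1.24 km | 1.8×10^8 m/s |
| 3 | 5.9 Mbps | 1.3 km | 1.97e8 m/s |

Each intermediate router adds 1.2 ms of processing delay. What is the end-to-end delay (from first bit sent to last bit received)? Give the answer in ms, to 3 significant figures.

L = 45000 bits.
Transmission delays (L/R per hop): 0.128571, 17.3077, 7.62712 ms; sum = 25.0634 ms.
Propagation delays (d/s per hop): 0.000236667, 0.00688889, 0.00659898 ms; sum = 0.0137245 ms.
Processing at 2 router(s): 2 × 1.2 ms = 2.4 ms.
End-to-end = 27.5 ms.

27.5 ms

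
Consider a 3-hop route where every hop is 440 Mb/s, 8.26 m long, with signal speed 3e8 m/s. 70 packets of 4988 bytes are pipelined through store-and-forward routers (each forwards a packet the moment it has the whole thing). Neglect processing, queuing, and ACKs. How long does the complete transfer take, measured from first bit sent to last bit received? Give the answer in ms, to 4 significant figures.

6.530 ms

Per-hop transmission t_tx = L/R = 39904/440000000 = 0.0906909 ms.
Per-hop propagation t_prop = 8.26/300000000 = 2.75333e-05 ms.
Pipeline fill: first packet needs 3·t_tx to clear all hops; remaining 69 packets each add one t_tx.
Total = (3+70-1)·t_tx + 3·t_prop = 72·0.0906909 + 3·2.75333e-05 = 6.530 ms.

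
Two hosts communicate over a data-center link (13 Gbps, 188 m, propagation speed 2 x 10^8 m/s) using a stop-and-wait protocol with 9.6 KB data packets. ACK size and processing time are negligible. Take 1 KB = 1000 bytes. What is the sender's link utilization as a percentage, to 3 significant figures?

75.9 %

t_tx = L/R = 76800/13000000000 = 5.90769e-06 s.
t_prop = 188/200000000 = 9.4e-07 s; RTT = 1.88e-06 s.
Cycle = t_tx + RTT = 7.78769e-06 s.
Utilization = t_tx / cycle = 5.90769e-06/7.78769e-06 = 75.9 %.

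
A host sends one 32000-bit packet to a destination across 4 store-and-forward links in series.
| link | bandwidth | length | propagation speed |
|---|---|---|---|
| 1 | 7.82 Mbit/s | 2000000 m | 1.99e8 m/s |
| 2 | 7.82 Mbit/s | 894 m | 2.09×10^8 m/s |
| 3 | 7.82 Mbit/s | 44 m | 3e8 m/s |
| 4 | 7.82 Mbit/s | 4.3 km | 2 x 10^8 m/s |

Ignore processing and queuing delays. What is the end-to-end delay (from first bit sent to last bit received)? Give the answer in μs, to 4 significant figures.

26440 μs

Transmission delay per hop = L/R = 32000/7820000 = 4092.07 μs; 4 hops → 16368.3 μs.
Propagation delays (d/s per hop): 10050.3, 4.27751, 0.146667, 21.5 μs; sum = 10076.2 μs.
End-to-end = 26440 μs.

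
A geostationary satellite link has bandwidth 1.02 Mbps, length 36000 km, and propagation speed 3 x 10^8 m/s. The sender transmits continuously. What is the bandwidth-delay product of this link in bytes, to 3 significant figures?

15300 bytes

Propagation delay = 36000000 / 300000000 = 0.12 s.
BDP = R × t_prop = 1020000 × 0.12 = 122400 bits.
In bytes: 122400/8 = 15300 bytes.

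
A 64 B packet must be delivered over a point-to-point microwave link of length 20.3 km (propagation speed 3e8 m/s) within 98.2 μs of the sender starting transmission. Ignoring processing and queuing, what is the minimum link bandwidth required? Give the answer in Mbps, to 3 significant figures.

16.8 Mbps

L = 512 bits.
Propagation delay = 20300 / 300000000 = 67.6667 μs.
Transmission budget = 98.2 − 67.6667 = 30.5333 μs.
R ≥ L / t_tx = 512 bits / 3.05333e-05 s = 16.8 Mbps.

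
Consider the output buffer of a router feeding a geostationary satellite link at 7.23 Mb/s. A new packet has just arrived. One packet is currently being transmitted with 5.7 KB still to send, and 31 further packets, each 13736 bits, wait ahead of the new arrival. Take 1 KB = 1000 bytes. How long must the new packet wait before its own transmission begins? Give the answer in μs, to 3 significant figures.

Each queued packet: L/R = 13736/7230000 = 1899.86 μs.
31 queued → 58895.7 μs.
Plus remaining 45600 bits of current packet: 6307.05 μs.
Queuing delay = 65200 μs.

65200 μs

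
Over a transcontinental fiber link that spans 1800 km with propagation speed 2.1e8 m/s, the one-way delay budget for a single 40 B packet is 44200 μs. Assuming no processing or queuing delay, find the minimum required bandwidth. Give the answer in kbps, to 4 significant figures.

L = 320 bits.
Propagation delay = 1800000 / 210000000 = 8571.43 μs.
Transmission budget = 44200 − 8571.43 = 35628.6 μs.
R ≥ L / t_tx = 320 bits / 0.0356286 s = 8.982 kbps.

8.982 kbps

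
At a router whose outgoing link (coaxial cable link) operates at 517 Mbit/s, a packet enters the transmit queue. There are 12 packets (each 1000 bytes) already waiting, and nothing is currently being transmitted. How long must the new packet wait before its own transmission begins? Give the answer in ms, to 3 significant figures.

0.186 ms

Each queued packet: L/R = 8000/517000000 = 0.0154739 ms.
12 queued → 0.185687 ms.
Queuing delay = 0.186 ms.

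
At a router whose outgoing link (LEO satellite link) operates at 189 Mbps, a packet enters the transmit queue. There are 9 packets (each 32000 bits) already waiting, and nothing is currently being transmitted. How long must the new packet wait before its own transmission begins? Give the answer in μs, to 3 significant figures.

1520 μs

Each queued packet: L/R = 32000/189000000 = 169.312 μs.
9 queued → 1523.81 μs.
Queuing delay = 1520 μs.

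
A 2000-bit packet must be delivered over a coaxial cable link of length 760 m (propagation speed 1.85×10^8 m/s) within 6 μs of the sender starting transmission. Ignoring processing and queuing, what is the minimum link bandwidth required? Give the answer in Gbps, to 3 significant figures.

1.06 Gbps

Propagation delay = 760 / 185000000 = 4.10811 μs.
Transmission budget = 6 − 4.10811 = 1.89189 μs.
R ≥ L / t_tx = 2000 bits / 1.89189e-06 s = 1.06 Gbps.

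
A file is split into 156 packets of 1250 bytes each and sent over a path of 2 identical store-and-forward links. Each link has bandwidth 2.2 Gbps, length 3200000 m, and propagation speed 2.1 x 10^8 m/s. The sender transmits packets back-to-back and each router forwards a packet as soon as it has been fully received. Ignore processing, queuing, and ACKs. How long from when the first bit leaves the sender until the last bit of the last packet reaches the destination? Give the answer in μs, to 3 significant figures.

31200 μs

Per-hop transmission t_tx = L/R = 10000/2200000000 = 4.54545 μs.
Per-hop propagation t_prop = 3200000/210000000 = 15238.1 μs.
Pipeline fill: first packet needs 2·t_tx to clear all hops; remaining 155 packets each add one t_tx.
Total = (2+156-1)·t_tx + 2·t_prop = 157·4.54545 + 2·15238.1 = 31200 μs.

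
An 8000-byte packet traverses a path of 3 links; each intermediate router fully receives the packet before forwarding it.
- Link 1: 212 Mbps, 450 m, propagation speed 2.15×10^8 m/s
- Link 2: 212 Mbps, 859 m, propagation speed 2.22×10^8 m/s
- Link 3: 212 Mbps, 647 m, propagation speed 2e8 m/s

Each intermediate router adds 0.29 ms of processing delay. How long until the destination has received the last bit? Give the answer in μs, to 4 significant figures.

1495 μs

L = 8000 × 8 = 64000 bits.
Transmission delay per hop = L/R = 64000/212000000 = 301.887 μs; 3 hops → 905.66 μs.
Propagation delays (d/s per hop): 2.09302, 3.86937, 3.235 μs; sum = 9.19739 μs.
Processing at 2 router(s): 2 × 0.29 ms = 580 μs.
End-to-end = 1495 μs.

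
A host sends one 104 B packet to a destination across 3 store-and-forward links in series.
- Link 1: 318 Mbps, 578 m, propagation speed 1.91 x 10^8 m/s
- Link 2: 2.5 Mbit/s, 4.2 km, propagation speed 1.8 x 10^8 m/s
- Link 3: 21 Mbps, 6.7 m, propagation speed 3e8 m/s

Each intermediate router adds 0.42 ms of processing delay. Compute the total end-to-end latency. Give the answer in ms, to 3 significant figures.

1.24 ms

L = 104 × 8 = 832 bits.
Transmission delays (L/R per hop): 0.00261635, 0.3328, 0.039619 ms; sum = 0.375035 ms.
Propagation delays (d/s per hop): 0.00302618, 0.0233333, 2.23333e-05 ms; sum = 0.0263818 ms.
Processing at 2 router(s): 2 × 0.42 ms = 0.84 ms.
End-to-end = 1.24 ms.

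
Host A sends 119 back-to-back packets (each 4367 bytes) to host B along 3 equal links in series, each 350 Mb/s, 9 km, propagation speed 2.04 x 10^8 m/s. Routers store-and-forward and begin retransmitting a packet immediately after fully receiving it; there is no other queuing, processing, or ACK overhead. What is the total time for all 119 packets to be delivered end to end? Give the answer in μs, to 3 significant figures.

Per-hop transmission t_tx = L/R = 34936/350000000 = 99.8171 μs.
Per-hop propagation t_prop = 9000/204000000 = 44.1176 μs.
Pipeline fill: first packet needs 3·t_tx to clear all hops; remaining 118 packets each add one t_tx.
Total = (3+119-1)·t_tx + 3·t_prop = 121·99.8171 + 3·44.1176 = 12200 μs.

12200 μs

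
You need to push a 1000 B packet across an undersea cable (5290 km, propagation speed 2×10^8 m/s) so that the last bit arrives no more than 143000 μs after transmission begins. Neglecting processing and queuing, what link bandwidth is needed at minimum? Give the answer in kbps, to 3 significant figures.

68.6 kbps

L = 8000 bits.
Propagation delay = 5290000 / 200000000 = 26450 μs.
Transmission budget = 143000 − 26450 = 116550 μs.
R ≥ L / t_tx = 8000 bits / 0.11655 s = 68.6 kbps.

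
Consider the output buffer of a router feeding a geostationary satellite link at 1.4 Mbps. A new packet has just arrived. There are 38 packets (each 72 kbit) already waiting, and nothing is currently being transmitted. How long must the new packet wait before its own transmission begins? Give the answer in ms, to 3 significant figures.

Each queued packet: L/R = 72000/1400000 = 51.4286 ms.
38 queued → 1954.29 ms.
Queuing delay = 1950 ms.

1950 ms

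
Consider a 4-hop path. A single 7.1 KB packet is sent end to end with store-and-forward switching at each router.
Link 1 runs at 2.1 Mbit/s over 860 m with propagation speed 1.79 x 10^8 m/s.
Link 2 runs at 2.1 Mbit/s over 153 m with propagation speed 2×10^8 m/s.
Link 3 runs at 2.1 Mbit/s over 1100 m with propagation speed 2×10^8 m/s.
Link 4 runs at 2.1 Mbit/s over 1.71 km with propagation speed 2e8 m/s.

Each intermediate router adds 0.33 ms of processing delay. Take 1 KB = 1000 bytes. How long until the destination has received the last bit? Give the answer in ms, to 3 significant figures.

L = 56800 bits.
Transmission delay per hop = L/R = 56800/2100000 = 27.0476 ms; 4 hops → 108.19 ms.
Propagation delays (d/s per hop): 0.00480447, 0.000765, 0.0055, 0.00855 ms; sum = 0.0196195 ms.
Processing at 3 router(s): 3 × 0.33 ms = 0.99 ms.
End-to-end = 109 ms.

109 ms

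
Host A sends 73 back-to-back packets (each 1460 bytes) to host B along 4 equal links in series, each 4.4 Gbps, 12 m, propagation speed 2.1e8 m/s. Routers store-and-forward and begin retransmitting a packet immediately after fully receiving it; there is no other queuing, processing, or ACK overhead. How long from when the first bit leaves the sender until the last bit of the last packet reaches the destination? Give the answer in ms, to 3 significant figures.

0.202 ms

Per-hop transmission t_tx = L/R = 11680/4400000000 = 0.00265455 ms.
Per-hop propagation t_prop = 12/210000000 = 5.71429e-05 ms.
Pipeline fill: first packet needs 4·t_tx to clear all hops; remaining 72 packets each add one t_tx.
Total = (4+73-1)·t_tx + 4·t_prop = 76·0.00265455 + 4·5.71429e-05 = 0.202 ms.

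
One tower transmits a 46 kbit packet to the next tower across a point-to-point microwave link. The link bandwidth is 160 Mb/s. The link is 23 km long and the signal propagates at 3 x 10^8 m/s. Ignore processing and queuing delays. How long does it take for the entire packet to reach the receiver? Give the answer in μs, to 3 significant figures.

L = 46000 bits.
Transmission delay = L/R = 46000 / 160000000 = 287.5 μs.
Propagation delay = d/s = 23000 m / 300000000 m/s = 76.6667 μs.
Total = 364 μs.

364 μs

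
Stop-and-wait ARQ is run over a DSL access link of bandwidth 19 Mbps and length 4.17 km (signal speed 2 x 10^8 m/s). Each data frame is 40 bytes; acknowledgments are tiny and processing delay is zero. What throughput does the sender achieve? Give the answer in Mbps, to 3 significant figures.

5.47 Mbps

t_tx = L/R = 320/19000000 = 1.68421e-05 s.
t_prop = 4170/200000000 = 2.085e-05 s; RTT = 4.17e-05 s.
Cycle = t_tx + RTT = 5.85421e-05 s.
Throughput = L / cycle = 320 / 5.85421e-05 = 5.47 Mbps.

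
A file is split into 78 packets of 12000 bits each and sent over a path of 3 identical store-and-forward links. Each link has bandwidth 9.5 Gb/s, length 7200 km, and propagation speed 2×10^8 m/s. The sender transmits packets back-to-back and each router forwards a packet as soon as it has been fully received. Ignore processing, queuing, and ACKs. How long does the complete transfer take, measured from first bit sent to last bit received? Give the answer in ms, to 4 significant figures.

Per-hop transmission t_tx = L/R = 12000/9500000000 = 0.00126316 ms.
Per-hop propagation t_prop = 7200000/200000000 = 36 ms.
Pipeline fill: first packet needs 3·t_tx to clear all hops; remaining 77 packets each add one t_tx.
Total = (3+78-1)·t_tx + 3·t_prop = 80·0.00126316 + 3·36 = 108.1 ms.

108.1 ms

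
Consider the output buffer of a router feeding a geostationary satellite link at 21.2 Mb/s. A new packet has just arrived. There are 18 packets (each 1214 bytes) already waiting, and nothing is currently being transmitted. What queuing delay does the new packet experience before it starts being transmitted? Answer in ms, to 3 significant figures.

Each queued packet: L/R = 9712/21200000 = 0.458113 ms.
18 queued → 8.24604 ms.
Queuing delay = 8.25 ms.

8.25 ms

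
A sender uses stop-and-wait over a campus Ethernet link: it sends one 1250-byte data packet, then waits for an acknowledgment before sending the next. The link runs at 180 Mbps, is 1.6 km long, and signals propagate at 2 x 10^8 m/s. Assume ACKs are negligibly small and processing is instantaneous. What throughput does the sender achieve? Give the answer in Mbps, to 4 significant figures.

139.8 Mbps

t_tx = L/R = 10000/180000000 = 5.55556e-05 s.
t_prop = 1600/200000000 = 8e-06 s; RTT = 1.6e-05 s.
Cycle = t_tx + RTT = 7.15556e-05 s.
Throughput = L / cycle = 10000 / 7.15556e-05 = 139.8 Mbps.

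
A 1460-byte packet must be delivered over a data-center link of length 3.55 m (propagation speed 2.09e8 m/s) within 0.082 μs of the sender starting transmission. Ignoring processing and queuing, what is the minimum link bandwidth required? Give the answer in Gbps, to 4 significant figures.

179.7 Gbps

L = 11680 bits.
Propagation delay = 3.55 / 209000000 = 0.0169856 μs.
Transmission budget = 0.082 − 0.0169856 = 0.0650144 μs.
R ≥ L / t_tx = 11680 bits / 6.50144e-08 s = 179.7 Gbps.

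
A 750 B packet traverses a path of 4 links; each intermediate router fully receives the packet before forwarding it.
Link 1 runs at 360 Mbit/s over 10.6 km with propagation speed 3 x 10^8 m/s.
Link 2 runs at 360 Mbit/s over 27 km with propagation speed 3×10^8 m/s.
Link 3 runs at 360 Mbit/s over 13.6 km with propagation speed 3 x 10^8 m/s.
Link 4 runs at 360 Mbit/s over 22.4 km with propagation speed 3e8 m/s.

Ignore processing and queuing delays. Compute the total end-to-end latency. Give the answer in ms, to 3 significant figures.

0.312 ms

L = 750 × 8 = 6000 bits.
Transmission delay per hop = L/R = 6000/360000000 = 0.0166667 ms; 4 hops → 0.0666667 ms.
Propagation delays (d/s per hop): 0.0353333, 0.09, 0.0453333, 0.0746667 ms; sum = 0.245333 ms.
End-to-end = 0.312 ms.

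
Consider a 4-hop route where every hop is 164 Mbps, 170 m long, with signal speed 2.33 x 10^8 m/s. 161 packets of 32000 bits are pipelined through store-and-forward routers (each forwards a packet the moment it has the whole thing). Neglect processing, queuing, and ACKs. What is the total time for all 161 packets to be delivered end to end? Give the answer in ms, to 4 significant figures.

32.00 ms

Per-hop transmission t_tx = L/R = 32000/164000000 = 0.195122 ms.
Per-hop propagation t_prop = 170/233000000 = 0.000729614 ms.
Pipeline fill: first packet needs 4·t_tx to clear all hops; remaining 160 packets each add one t_tx.
Total = (4+161-1)·t_tx + 4·t_prop = 164·0.195122 + 4·0.000729614 = 32.00 ms.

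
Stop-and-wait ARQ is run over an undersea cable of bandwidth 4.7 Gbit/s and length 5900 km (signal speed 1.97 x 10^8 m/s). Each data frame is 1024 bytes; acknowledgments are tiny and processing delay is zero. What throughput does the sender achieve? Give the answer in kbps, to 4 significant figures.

t_tx = L/R = 8192/4700000000 = 1.74298e-06 s.
t_prop = 5900000/197000000 = 0.0299492 s; RTT = 0.0598985 s.
Cycle = t_tx + RTT = 0.0599002 s.
Throughput = L / cycle = 8192 / 0.0599002 = 136.8 kbps.

136.8 kbps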